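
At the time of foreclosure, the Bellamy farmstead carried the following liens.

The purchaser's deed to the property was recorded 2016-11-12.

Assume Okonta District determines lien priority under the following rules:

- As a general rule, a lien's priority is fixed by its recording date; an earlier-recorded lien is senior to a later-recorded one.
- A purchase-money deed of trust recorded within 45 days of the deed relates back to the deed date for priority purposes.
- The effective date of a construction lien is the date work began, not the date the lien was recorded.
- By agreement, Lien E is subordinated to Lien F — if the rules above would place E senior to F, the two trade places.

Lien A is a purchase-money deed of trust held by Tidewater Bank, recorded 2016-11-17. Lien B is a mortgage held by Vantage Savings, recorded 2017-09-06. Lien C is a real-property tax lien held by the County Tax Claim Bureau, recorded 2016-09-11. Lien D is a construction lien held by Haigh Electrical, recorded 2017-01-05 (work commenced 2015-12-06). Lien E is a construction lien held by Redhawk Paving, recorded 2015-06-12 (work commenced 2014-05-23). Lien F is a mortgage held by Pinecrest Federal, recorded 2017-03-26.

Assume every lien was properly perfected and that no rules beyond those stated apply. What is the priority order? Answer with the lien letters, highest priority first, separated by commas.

First, effective dates: A was recorded within the 45-day window, so its effective date is the deed date 2016-11-12; D's effective date is 2015-12-06, when work began; E relates back to 2014-05-23 (work commenced).
By effective date: E (2014-05-23), D (2015-12-06), C (2016-09-11), A (2016-11-12), F (2017-03-26), B (2017-09-06).
E would otherwise be senior to F, so under the subordination agreement E and F exchange positions.

F, D, C, A, E, B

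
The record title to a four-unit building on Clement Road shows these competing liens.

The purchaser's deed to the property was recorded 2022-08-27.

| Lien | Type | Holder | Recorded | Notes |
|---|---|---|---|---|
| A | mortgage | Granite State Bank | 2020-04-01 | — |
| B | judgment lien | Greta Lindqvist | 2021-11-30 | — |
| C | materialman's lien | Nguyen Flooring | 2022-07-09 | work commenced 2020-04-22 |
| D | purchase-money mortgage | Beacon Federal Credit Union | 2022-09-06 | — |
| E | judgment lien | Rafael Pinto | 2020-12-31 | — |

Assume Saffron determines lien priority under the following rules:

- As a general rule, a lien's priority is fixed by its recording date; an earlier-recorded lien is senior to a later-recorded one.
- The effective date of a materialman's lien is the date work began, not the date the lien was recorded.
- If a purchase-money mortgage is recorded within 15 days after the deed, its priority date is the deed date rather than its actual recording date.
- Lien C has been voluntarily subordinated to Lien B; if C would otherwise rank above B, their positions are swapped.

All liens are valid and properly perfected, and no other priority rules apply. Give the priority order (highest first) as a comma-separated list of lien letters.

A, B, E, C, D

Adjusting effective dates: C relates back to 2020-04-22 (work commenced); D was recorded within the 15-day window, so its effective date is the deed date 2022-08-27.
By effective date: A (2020-04-01), C (2020-04-22), E (2020-12-31), B (2021-11-30), D (2022-08-27).
C would otherwise be senior to B, so under the subordination agreement C and B exchange positions.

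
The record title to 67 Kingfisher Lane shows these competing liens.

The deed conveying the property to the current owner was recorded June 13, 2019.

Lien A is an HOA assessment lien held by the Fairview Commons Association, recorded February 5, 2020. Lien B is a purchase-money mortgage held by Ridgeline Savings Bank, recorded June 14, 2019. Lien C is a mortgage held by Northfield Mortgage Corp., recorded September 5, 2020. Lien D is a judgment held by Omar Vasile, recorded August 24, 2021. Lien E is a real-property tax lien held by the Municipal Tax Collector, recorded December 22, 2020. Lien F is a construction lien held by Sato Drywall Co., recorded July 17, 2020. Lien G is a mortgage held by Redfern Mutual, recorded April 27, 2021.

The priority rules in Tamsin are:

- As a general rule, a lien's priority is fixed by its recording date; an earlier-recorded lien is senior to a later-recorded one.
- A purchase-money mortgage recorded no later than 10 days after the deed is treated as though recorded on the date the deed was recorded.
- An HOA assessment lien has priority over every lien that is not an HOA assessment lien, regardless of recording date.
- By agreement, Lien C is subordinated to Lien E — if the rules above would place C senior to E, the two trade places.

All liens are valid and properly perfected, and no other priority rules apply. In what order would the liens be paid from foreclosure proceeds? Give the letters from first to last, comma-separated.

A, B, F, E, C, G, D

Adjusting effective dates: B was recorded within the 10-day window, so its effective date is the deed date June 13, 2019.
A is an HOA assessment lien, so it outranks all other liens regardless of date.
Among the remaining liens, by effective date: B (June 13, 2019), F (July 17, 2020), C (September 5, 2020), E (December 22, 2020), G (April 27, 2021), D (August 24, 2021).
The subordination applies — C was senior to E — so C and E swap.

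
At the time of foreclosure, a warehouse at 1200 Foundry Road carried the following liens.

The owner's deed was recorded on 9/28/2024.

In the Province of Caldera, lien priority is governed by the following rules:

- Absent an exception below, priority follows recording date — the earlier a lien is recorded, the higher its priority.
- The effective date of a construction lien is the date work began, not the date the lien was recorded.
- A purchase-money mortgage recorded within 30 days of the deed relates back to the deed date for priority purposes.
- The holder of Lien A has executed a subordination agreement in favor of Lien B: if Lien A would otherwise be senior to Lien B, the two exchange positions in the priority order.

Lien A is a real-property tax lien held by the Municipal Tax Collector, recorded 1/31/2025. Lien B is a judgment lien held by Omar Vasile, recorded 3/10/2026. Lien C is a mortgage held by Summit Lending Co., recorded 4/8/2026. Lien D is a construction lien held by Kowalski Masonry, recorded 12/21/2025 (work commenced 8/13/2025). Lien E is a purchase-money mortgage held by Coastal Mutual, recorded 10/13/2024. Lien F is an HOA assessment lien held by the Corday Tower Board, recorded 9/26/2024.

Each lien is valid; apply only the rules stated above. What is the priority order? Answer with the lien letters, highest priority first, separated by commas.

F, E, B, D, A, C

Effective dates: D's effective date is 8/13/2025, when work began; E's effective date is the deed date, 9/28/2024.
By effective date: F (9/26/2024), E (9/28/2024), A (1/31/2025), D (8/13/2025), B (3/10/2026), C (4/8/2026).
A is senior to B before the subordination, so the two trade places.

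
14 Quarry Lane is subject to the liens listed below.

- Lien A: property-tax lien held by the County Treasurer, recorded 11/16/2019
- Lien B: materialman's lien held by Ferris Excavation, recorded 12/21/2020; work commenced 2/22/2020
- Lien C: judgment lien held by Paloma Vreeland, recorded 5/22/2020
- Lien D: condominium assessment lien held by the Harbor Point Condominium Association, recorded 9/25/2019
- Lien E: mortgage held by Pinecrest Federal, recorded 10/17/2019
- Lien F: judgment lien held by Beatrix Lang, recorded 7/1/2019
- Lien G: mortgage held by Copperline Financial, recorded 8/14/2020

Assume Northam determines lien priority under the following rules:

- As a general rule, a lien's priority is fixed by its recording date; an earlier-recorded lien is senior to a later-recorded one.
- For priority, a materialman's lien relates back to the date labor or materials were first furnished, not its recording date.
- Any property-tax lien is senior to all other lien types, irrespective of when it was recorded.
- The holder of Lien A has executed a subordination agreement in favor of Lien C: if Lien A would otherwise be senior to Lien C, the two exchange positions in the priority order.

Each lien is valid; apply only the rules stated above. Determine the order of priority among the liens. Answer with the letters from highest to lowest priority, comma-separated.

C, F, D, E, B, A, G

Effective dates after the stated exceptions: B's effective date is 2/22/2020, when work began.
A is a property-tax lien and takes priority over every other lien.
Ordering the rest by effective date: F (7/1/2019), D (9/25/2019), E (10/17/2019), B (2/22/2020), C (5/22/2020), G (8/14/2020).
Because A would otherwise rank above C, the subordination swaps them.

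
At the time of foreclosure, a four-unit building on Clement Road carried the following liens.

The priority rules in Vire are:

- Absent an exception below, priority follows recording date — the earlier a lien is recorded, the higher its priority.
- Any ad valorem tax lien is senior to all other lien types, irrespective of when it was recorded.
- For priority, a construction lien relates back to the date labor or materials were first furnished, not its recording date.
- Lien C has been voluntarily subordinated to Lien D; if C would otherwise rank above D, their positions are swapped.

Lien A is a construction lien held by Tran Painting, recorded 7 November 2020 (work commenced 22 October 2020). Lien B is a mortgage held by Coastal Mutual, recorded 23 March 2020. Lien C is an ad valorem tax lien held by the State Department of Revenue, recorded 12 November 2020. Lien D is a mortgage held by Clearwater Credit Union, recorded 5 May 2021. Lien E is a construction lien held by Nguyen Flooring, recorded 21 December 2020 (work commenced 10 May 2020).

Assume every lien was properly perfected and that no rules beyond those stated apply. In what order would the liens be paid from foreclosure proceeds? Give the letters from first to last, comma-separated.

First, effective dates: A is treated as recorded 22 October 2020, the work-commencement date; E is treated as recorded 10 May 2020, the work-commencement date.
C is an ad valorem tax lien and takes priority over every other lien.
Ordering the rest by effective date: B (23 March 2020), E (10 May 2020), A (22 October 2020), D (5 May 2021).
The subordination applies — C was senior to D — so C and D swap.

D, B, E, A, C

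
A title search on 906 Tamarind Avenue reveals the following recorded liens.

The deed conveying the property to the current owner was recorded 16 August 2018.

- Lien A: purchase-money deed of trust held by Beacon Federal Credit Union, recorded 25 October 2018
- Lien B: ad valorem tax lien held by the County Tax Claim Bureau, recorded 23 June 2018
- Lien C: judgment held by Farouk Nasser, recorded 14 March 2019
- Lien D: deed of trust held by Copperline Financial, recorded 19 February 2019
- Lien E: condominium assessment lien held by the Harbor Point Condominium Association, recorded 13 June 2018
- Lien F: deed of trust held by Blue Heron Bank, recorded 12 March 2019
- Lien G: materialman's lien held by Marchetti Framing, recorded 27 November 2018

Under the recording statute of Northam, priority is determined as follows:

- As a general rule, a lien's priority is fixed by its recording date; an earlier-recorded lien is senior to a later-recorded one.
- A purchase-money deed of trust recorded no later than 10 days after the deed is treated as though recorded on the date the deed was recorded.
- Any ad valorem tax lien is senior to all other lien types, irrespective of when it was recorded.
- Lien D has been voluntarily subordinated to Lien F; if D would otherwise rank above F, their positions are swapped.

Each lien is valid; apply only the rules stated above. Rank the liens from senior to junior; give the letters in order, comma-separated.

B, E, A, G, F, D, C

First, effective dates: A missed the 10-day window (70 days after the deed), so its recording date stands.
As an ad valorem tax lien, B is senior to every other lien.
Among the remaining liens, by effective date: E (13 June 2018), A (25 October 2018), G (27 November 2018), D (19 February 2019), F (12 March 2019), C (14 March 2019).
Because D would otherwise rank above F, the subordination swaps them.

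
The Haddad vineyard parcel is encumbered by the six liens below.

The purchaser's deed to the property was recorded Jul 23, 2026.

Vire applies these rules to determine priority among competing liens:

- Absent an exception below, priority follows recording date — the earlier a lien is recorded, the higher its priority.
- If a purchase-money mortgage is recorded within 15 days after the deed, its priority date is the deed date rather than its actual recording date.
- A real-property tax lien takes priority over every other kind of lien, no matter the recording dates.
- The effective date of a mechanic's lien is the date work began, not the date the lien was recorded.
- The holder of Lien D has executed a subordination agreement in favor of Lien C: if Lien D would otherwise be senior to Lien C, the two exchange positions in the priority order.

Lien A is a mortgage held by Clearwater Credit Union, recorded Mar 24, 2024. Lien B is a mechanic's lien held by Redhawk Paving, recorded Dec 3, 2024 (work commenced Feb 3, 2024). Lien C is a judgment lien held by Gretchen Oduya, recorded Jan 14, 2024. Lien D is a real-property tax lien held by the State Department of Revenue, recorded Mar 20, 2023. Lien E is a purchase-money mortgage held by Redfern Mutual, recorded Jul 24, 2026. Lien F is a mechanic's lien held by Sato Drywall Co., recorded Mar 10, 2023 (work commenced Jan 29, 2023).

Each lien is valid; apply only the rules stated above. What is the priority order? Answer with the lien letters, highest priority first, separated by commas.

C, F, D, B, A, E

First, effective dates: B relates back to Feb 3, 2024 (work commenced); E relates back to the deed date Jul 23, 2026; F's effective date is Jan 29, 2023, when work began.
D is a real-property tax lien, so it outranks all other liens regardless of date.
The other liens, earliest effective date first: F (Jan 29, 2023), C (Jan 14, 2024), B (Feb 3, 2024), A (Mar 24, 2024), E (Jul 23, 2026).
Because D would otherwise rank above C, the subordination swaps them.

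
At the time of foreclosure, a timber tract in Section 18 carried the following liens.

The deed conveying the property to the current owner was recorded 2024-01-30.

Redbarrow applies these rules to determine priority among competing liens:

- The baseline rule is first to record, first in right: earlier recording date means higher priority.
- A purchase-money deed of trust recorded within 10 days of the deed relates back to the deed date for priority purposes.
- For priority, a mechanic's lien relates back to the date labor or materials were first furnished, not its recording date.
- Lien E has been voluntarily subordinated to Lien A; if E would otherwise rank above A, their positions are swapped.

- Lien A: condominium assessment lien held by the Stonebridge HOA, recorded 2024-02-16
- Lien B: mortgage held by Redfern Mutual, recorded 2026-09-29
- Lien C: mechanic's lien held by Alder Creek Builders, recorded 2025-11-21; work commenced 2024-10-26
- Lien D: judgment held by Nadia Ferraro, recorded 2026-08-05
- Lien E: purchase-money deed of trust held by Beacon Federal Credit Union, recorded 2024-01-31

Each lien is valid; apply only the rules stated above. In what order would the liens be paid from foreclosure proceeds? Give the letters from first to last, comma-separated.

A, E, C, D, B

Effective dates: C relates back to 2024-10-26 (work commenced); E was recorded within the 10-day window, so its effective date is the deed date 2024-01-30.
By effective date: E (2024-01-30), A (2024-02-16), C (2024-10-26), D (2026-08-05), B (2026-09-29).
E is senior to A before the subordination, so the two trade places.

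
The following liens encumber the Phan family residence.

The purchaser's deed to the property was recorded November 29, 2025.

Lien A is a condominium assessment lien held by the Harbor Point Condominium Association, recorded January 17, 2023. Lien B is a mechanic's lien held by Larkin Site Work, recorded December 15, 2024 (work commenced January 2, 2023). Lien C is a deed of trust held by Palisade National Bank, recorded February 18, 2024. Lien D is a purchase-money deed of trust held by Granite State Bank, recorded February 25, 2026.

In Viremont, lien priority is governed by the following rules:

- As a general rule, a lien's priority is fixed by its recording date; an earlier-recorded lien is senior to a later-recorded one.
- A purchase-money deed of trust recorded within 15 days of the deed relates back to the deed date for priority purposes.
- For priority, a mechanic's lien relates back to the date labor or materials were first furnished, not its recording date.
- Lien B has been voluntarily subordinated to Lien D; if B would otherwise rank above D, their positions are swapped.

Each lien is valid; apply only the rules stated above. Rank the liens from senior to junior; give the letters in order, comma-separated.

First, effective dates: B relates back to January 2, 2023 (work commenced); D was recorded 88 days after the deed — beyond 15 days — so no relation-back applies.
By effective date: B (January 2, 2023), A (January 17, 2023), C (February 18, 2024), D (February 25, 2026).
The subordination applies — B was senior to D — so B and D swap.

D, A, C, B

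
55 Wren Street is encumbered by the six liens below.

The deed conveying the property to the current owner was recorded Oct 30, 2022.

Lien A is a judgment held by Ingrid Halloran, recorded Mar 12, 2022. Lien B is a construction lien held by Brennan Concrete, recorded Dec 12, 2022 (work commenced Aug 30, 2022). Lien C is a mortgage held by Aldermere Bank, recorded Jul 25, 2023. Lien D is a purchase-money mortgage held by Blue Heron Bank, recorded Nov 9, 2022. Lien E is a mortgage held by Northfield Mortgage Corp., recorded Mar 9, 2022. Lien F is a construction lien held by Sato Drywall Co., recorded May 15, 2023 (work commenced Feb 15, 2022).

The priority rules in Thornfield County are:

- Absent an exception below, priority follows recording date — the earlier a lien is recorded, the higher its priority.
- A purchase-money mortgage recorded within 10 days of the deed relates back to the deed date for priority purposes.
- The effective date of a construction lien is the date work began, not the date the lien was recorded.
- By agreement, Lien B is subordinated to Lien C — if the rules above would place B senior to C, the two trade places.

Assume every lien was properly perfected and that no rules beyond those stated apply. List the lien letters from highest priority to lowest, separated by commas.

F, E, A, C, D, B

First, effective dates: B's effective date is Aug 30, 2022, when work began; D was recorded within the 10-day window, so its effective date is the deed date Oct 30, 2022; F relates back to Feb 15, 2022 (work commenced).
By effective date, earliest first: F (Feb 15, 2022), E (Mar 9, 2022), A (Mar 12, 2022), B (Aug 30, 2022), D (Oct 30, 2022), C (Jul 25, 2023).
B is senior to C before the subordination, so the two trade places.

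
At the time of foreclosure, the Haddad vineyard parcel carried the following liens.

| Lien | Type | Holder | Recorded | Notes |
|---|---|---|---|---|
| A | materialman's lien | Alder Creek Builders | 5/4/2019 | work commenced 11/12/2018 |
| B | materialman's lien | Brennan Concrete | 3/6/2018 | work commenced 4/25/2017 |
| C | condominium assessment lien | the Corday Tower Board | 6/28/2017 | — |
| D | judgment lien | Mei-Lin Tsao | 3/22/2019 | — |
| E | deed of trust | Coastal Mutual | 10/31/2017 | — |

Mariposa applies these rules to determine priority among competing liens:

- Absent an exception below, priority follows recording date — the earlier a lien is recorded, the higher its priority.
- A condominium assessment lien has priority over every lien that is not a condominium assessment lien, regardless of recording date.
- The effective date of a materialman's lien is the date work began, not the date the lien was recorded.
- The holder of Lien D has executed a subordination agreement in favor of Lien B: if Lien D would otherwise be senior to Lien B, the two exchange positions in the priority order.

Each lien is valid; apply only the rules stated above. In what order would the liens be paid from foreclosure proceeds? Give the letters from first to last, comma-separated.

C, B, E, A, D

Effective dates after the stated exceptions: A relates back to 11/12/2018 (work commenced); B's effective date is 4/25/2017, when work began.
C is a condominium assessment lien and takes priority over every other lien.
The other liens, earliest effective date first: B (4/25/2017), E (10/31/2017), A (11/12/2018), D (3/22/2019).
D is already junior to B, so the subordination agreement changes nothing.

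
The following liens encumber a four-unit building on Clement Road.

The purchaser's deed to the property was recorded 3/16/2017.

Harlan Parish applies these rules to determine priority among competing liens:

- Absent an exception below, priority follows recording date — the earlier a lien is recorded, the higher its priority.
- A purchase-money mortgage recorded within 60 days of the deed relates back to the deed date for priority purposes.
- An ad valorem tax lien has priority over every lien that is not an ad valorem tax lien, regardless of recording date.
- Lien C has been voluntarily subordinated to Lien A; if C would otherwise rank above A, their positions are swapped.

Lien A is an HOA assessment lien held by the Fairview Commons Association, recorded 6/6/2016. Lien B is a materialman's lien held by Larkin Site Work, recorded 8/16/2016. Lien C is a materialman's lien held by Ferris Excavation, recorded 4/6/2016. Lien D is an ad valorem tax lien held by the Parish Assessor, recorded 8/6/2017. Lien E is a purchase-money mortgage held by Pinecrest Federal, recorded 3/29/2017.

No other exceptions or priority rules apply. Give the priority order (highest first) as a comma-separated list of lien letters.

D, A, C, B, E

Adjusting effective dates: E was recorded within the 60-day window, so its effective date is the deed date 3/16/2017.
As an ad valorem tax lien, D is senior to every other lien.
Ordering the rest by effective date: C (4/6/2016), A (6/6/2016), B (8/16/2016), E (3/16/2017).
C is senior to A before the subordination, so the two trade places.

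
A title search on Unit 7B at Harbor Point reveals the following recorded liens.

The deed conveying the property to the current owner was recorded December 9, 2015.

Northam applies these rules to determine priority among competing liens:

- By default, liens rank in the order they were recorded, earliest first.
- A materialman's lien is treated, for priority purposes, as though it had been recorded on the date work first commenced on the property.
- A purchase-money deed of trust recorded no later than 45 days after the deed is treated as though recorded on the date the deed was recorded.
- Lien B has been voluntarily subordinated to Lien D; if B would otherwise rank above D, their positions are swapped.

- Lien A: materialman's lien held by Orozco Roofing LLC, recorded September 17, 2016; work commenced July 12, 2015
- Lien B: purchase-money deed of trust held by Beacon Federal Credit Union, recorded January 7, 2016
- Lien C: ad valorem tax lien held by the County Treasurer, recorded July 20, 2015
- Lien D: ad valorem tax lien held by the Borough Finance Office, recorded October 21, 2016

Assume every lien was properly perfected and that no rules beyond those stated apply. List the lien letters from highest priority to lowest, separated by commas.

Effective dates: A is treated as recorded July 12, 2015, the work-commencement date; B's effective date is the deed date, December 9, 2015.
By effective date, earliest first: A (July 12, 2015), C (July 20, 2015), B (December 9, 2015), D (October 21, 2016).
Because B would otherwise rank above D, the subordination swaps them.

A, C, D, B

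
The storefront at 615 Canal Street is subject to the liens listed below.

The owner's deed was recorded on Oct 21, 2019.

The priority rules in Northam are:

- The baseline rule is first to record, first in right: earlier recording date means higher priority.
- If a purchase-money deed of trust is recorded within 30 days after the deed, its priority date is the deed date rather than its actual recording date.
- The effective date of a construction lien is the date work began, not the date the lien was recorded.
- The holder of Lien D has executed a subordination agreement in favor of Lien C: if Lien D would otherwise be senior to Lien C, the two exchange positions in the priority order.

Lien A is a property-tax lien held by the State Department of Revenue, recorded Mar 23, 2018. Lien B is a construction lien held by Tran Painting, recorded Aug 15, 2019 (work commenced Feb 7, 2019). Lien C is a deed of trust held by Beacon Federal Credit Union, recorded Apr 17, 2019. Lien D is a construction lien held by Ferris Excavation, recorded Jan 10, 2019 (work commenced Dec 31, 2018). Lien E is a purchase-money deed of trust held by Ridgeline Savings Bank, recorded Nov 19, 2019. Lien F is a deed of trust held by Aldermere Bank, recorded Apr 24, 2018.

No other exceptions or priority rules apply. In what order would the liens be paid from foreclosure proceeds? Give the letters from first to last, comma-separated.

A, F, C, B, D, E

Adjusting effective dates: B relates back to Feb 7, 2019 (work commenced); D's effective date is Dec 31, 2018, when work began; E relates back to the deed date Oct 21, 2019.
Sorted by effective date: A (Mar 23, 2018), F (Apr 24, 2018), D (Dec 31, 2018), B (Feb 7, 2019), C (Apr 17, 2019), E (Oct 21, 2019).
The subordination applies — D was senior to C — so D and C swap.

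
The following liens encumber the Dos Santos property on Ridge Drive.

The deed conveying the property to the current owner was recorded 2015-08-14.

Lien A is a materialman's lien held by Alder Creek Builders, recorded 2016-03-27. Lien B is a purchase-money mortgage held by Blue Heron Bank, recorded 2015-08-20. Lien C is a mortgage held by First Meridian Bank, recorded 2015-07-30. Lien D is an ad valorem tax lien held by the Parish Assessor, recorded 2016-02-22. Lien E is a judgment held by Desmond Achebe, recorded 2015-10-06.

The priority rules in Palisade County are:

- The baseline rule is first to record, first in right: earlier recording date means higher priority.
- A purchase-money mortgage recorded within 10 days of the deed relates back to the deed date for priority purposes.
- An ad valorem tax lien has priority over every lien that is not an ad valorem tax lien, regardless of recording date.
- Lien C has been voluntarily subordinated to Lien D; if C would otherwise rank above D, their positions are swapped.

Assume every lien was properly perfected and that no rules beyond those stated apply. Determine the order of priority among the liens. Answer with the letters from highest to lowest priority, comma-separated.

D, C, B, E, A

First, effective dates: B was recorded within the 10-day window, so its effective date is the deed date 2015-08-14.
D is an ad valorem tax lien, so it outranks all other liens regardless of date.
Remaining liens by effective date: C (2015-07-30), B (2015-08-14), E (2015-10-06), A (2016-03-27).
C already ranks below D; the subordination has no effect.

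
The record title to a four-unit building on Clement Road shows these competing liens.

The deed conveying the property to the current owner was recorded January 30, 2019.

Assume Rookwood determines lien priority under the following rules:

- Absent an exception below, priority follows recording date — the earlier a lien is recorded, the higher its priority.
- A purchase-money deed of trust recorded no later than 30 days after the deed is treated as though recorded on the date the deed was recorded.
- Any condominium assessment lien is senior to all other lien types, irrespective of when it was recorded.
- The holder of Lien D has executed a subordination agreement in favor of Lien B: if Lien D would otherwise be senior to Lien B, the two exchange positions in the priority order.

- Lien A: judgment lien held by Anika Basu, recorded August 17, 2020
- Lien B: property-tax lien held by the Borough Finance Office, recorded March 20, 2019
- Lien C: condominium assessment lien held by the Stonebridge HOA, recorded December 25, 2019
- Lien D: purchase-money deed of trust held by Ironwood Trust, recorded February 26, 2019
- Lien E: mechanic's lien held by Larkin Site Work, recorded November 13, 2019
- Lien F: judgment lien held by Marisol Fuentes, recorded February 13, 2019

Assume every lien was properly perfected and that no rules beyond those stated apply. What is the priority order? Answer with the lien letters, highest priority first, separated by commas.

C, B, F, D, E, A

Effective dates: D's effective date is the deed date, January 30, 2019.
C is a condominium assessment lien, so it outranks all other liens regardless of date.
Among the remaining liens, by effective date: D (January 30, 2019), F (February 13, 2019), B (March 20, 2019), E (November 13, 2019), A (August 17, 2020).
The subordination applies — D was senior to B — so D and B swap.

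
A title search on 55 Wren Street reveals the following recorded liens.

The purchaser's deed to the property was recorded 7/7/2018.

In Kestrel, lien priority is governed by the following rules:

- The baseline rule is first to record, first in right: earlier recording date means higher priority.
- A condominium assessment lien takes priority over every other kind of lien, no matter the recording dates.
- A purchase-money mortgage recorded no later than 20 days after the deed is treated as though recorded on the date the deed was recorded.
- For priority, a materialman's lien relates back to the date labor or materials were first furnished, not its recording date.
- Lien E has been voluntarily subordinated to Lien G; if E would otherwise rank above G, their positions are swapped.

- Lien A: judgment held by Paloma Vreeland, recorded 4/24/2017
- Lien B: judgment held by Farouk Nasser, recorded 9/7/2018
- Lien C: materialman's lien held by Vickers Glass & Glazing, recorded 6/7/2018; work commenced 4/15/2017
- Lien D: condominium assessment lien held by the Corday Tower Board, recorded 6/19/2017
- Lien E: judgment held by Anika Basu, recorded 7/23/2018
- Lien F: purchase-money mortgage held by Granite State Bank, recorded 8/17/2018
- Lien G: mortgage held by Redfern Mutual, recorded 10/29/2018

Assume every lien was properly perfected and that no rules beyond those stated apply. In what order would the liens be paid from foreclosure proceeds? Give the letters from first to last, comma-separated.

D, C, A, G, F, B, E

First, effective dates: C is treated as recorded 4/15/2017, the work-commencement date; F was recorded 41 days after the deed — beyond 20 days — so no relation-back applies.
D, as a condominium assessment lien, has superpriority and ranks first.
Among the remaining liens, by effective date: C (4/15/2017), A (4/24/2017), E (7/23/2018), F (8/17/2018), B (9/7/2018), G (10/29/2018).
E would otherwise be senior to G, so under the subordination agreement E and G exchange positions.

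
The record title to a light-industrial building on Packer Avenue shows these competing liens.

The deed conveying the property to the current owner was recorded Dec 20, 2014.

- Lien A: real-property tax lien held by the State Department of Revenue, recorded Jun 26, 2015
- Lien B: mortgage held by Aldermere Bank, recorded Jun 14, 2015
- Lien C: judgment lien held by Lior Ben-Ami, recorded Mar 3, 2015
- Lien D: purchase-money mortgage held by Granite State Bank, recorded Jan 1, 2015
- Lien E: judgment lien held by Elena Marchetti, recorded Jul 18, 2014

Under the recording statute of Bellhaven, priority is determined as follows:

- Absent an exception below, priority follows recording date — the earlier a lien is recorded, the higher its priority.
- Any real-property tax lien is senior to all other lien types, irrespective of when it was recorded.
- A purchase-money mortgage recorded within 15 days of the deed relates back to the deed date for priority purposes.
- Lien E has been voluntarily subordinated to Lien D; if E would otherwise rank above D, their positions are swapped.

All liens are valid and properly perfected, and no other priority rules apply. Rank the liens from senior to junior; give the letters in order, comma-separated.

A, D, E, C, B

Effective dates after the stated exceptions: D was recorded within the 15-day window, so its effective date is the deed date Dec 20, 2014.
A is a real-property tax lien and takes priority over every other lien.
The other liens, earliest effective date first: E (Jul 18, 2014), D (Dec 20, 2014), C (Mar 3, 2015), B (Jun 14, 2015).
E is senior to D before the subordination, so the two trade places.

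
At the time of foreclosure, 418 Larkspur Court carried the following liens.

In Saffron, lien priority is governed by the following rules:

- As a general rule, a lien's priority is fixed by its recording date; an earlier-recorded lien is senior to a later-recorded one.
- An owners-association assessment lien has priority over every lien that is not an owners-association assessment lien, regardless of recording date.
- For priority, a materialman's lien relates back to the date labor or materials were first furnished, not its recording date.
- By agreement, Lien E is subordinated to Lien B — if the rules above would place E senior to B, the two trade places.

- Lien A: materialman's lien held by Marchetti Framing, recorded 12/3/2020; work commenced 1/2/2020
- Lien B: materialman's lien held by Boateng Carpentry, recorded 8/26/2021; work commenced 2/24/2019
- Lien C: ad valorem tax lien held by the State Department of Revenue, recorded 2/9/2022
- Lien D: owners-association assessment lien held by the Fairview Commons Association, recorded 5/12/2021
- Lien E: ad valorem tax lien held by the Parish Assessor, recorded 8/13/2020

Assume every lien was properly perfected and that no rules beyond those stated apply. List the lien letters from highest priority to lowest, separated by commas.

Adjusting effective dates: A relates back to 1/2/2020 (work commenced); B is treated as recorded 2/24/2019, the work-commencement date.
As an owners-association assessment lien, D is senior to every other lien.
Among the remaining liens, by effective date: B (2/24/2019), A (1/2/2020), E (8/13/2020), C (2/9/2022).
E already ranks below B; the subordination has no effect.

D, B, A, E, C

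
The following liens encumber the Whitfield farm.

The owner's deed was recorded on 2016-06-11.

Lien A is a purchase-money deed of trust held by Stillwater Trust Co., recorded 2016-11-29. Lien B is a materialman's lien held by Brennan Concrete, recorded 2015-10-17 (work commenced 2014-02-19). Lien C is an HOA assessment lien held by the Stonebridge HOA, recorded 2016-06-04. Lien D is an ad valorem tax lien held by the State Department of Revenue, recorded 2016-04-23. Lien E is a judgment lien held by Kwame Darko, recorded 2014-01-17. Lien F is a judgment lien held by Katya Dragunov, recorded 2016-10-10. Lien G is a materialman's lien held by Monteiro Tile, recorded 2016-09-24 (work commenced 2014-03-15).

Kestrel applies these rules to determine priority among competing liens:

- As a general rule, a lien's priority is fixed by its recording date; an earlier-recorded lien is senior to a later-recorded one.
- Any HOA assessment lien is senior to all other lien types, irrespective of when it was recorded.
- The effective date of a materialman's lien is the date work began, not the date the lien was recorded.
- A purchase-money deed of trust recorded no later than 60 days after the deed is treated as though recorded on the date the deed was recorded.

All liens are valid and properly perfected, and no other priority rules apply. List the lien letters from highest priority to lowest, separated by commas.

Effective dates after the stated exceptions: A missed the 60-day window (171 days after the deed), so its recording date stands; B is treated as recorded 2014-02-19, the work-commencement date; G relates back to 2014-03-15 (work commenced).
C is an HOA assessment lien and takes priority over every other lien.
Among the remaining liens, by effective date: E (2014-01-17), B (2014-02-19), G (2014-03-15), D (2016-04-23), F (2016-10-10), A (2016-11-29).

C, E, B, G, D, F, A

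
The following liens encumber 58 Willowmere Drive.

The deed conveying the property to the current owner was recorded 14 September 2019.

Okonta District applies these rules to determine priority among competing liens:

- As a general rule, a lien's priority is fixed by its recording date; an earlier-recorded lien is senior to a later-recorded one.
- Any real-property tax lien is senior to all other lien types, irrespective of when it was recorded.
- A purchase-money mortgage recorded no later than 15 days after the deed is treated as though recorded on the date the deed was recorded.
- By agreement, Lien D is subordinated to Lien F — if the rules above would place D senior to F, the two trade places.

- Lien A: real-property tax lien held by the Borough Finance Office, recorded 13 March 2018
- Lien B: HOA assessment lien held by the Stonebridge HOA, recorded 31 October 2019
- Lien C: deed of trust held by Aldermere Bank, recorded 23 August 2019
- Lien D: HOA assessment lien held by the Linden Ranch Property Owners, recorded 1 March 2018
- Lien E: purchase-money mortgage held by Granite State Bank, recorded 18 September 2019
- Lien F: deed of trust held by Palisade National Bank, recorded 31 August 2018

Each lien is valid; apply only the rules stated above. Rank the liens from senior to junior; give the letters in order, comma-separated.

Effective dates: E was recorded within the 15-day window, so its effective date is the deed date 14 September 2019.
A is a real-property tax lien, so it outranks all other liens regardless of date.
Among the remaining liens, by effective date: D (1 March 2018), F (31 August 2018), C (23 August 2019), E (14 September 2019), B (31 October 2019).
D is senior to F before the subordination, so the two trade places.

A, F, D, C, E, B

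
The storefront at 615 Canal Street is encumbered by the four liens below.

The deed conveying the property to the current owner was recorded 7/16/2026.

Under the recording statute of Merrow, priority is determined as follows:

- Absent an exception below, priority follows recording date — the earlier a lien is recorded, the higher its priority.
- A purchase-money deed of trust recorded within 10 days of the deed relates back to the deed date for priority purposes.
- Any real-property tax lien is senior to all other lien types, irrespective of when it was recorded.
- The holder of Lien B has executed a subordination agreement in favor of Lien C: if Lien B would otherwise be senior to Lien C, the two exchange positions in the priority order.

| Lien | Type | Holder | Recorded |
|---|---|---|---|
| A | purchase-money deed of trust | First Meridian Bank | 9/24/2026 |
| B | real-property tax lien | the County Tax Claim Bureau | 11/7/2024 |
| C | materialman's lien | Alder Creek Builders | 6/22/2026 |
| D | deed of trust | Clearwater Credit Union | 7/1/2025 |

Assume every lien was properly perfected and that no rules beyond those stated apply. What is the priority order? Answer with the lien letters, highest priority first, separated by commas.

C, D, B, A

Effective dates after the stated exceptions: A missed the 10-day window (70 days after the deed), so its recording date stands.
B, as a real-property tax lien, has superpriority and ranks first.
Ordering the rest by effective date: D (7/1/2025), C (6/22/2026), A (9/24/2026).
The subordination applies — B was senior to C — so B and C swap.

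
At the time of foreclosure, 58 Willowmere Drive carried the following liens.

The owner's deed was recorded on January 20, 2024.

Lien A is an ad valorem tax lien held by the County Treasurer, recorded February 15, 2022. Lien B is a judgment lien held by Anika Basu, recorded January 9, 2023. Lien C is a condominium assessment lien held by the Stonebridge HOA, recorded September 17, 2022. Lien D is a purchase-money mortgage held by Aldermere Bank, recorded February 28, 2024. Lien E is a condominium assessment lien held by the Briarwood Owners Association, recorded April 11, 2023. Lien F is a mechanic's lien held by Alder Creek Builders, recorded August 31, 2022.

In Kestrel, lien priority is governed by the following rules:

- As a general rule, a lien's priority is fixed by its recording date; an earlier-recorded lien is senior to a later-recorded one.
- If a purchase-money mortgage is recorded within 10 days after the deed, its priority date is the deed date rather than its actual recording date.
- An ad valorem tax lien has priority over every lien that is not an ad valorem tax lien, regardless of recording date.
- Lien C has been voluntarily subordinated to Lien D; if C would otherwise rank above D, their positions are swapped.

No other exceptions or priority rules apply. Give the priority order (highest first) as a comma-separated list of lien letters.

Effective dates: D was recorded 39 days after the deed — beyond 10 days — so no relation-back applies.
A, as an ad valorem tax lien, has superpriority and ranks first.
The other liens, earliest effective date first: F (August 31, 2022), C (September 17, 2022), B (January 9, 2023), E (April 11, 2023), D (February 28, 2024).
The subordination applies — C was senior to D — so C and D swap.

A, F, D, B, E, C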